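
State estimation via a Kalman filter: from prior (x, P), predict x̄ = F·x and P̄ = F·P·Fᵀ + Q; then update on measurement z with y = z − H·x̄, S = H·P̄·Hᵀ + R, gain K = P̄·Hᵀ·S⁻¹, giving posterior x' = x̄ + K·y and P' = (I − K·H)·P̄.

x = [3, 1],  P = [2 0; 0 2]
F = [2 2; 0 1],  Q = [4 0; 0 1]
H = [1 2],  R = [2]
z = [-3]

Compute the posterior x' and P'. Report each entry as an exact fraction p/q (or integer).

x' = [18/25, -8/5]
P' = [108/25 -8/5; -8/5 1]

x̄ = F·x = [8, 1]
P̄ = F·P·Fᵀ + Q = [20 4; 4 3]
y = z − H·x̄ = [-13]
S = H·P̄·Hᵀ + R = [50]
K = P̄·Hᵀ·S⁻¹ = [14/25; 1/5]
x' = x̄ + K·y = [18/25, -8/5]
P' = (I − K·H)·P̄ = [108/25 -8/5; -8/5 1]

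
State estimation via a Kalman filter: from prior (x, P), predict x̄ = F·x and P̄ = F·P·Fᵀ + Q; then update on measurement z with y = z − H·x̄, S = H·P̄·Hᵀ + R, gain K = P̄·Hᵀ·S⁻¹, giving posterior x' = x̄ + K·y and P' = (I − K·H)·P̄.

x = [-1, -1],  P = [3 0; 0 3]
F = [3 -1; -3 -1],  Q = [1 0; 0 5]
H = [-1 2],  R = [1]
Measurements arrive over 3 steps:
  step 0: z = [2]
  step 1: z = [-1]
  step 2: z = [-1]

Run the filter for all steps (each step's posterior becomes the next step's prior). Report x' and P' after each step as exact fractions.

step 0: x̄ = F·x = [-2, 4]
step 0: P̄ = F·P·Fᵀ + Q = [31 -24; -24 35]
step 0: y = z − H·x̄ = [-8]
step 0: S = H·P̄·Hᵀ + R = [268]
step 0: K = P̄·Hᵀ·S⁻¹ = [-79/268; 47/134]
step 0: x' = x̄ + K·y = [24/67, 80/67]
step 0: P' = (I − K·H)·P̄ = [2067/268 497/134; 497/134 136/67]
step 1: x̄ = F·x = [-8/67, -152/67]
step 1: P̄ = F·P·Fᵀ + Q = [13451/268 -18059/268; -18059/268 26451/268]
step 1: y = z − H·x̄ = [229/67]
step 1: S = H·P̄·Hᵀ + R = [191759/268]
step 1: K = P̄·Hᵀ·S⁻¹ = [-49569/191759; 70961/191759]
step 1: x' = x̄ + K·y = [-192319/191759, -192497/191759]
step 1: P' = (I − K·H)·P̄ = [456211/191759 203321/191759; 203321/191759 137141/191759]
step 2: x̄ = F·x = [-384460/191759, 769454/191759]
step 2: P̄ = F·P·Fᵀ + Q = [3214873/191759 -3968758/191759; -3968758/191759 6421761/191759]
step 2: y = z − H·x̄ = [-2115127/191759]
step 2: S = H·P̄·Hᵀ + R = [44968708/191759]
step 2: K = P̄·Hᵀ·S⁻¹ = [-11152389/44968708; 4203070/11242177]
step 2: x' = x̄ + K·y = [32853997/44968708, -1249948/11242177]
step 2: P' = (I − K·H)·P̄ = [105303557/44968708 11768896/11242177; 11768896/11242177 7985983/11242177]

step 0: x' = [24/67, 80/67], P' = [2067/268 497/134; 497/134 136/67]
step 1: x' = [-192319/191759, -192497/191759], P' = [456211/191759 203321/191759; 203321/191759 137141/191759]
step 2: x' = [32853997/44968708, -1249948/11242177], P' = [105303557/44968708 11768896/11242177; 11768896/11242177 7985983/11242177]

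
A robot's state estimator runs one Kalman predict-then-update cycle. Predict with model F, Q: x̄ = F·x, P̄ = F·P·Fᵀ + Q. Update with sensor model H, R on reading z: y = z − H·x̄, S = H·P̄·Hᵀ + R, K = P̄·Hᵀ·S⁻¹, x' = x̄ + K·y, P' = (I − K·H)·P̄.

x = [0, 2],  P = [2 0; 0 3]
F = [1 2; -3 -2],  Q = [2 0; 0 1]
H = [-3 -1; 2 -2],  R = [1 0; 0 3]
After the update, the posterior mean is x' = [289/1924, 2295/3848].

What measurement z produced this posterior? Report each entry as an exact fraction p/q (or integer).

x̄ = F·x = [4, -4]
P̄ = F·P·Fᵀ + Q = [16 -18; -18 31]
S = H·P̄·Hᵀ + R = [68 -106; -106 335]
K = P̄·Hᵀ·S⁻¹ = [-1421/5772 361/2886; -2683/11544 -2113/5772]
x' − x̄ = [-7407/1924, 17687/3848] = K·y
y = (KᵀK)⁻¹·Kᵀ·(x' − x̄) = [7, -17]
z = y + H·x̄ = [7, -17] + [-8, 16] = [-1, -1]

z = [-1, -1]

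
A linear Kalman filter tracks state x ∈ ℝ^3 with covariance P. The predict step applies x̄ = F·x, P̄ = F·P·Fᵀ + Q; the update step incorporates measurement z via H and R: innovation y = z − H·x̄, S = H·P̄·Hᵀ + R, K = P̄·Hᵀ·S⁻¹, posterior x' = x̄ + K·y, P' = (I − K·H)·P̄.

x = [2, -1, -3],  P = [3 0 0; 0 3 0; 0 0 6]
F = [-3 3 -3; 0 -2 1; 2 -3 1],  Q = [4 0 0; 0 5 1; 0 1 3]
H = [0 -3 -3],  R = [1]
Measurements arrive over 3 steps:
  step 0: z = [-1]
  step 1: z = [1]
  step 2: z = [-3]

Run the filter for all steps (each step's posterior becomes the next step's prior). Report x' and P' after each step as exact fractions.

step 0: x' = [1188/545, -1121/545, 1304/545], P' = [33871/1090 1764/545 -3627/1090; 1764/545 2167/545 -2143/545; -3627/1090 -2143/545 4359/1090]
step 1: x' = [298335/581479, 14226/20051, -600995/581479], P' = [32216815/581479 600591/20051 -17483835/581479; 600591/20051 405675/20051 -810043/40102; -17483835/581479 -810043/40102 23582501/1162958]
step 2: x' = [3566280297/4009050824, 4833111611/4009050824, -830559925/4009050824], P' = [435119237833/8018101648 252889349307/8018101648 -253335785997/8018101648; 252889349307/8018101648 183494082913/8018101648 -182910916871/8018101648; -253335785997/8018101648 -182910916871/8018101648 183218392577/8018101648]

step 0: x̄ = F·x = [0, -1, 4]
step 0: P̄ = F·P·Fᵀ + Q = [112 -36 -63; -36 23 25; -63 25 48]
step 0: y = z − H·x̄ = [8]
step 0: S = H·P̄·Hᵀ + R = [1090]
step 0: K = P̄·Hᵀ·S⁻¹ = [297/1090; -72/545; -219/1090]
step 0: x' = x̄ + K·y = [1188/545, -1121/545, 1304/545]
step 0: P' = (I − K·H)·P̄ = [33871/1090 1764/545 -3627/1090; 1764/545 2167/545 -2143/545; -3627/1090 -2143/545 4359/1090]
step 1: x̄ = F·x = [-10839/545, 3546/545, 7043/545]
step 1: P̄ = F·P·Fᵀ + Q = [167897/545 -22803/545 -110589/545; -22803/545 44289/1090 31517/1090; -110589/545 31517/1090 150991/1090]
step 1: y = z − H·x̄ = [32312/545]
step 1: S = H·P̄·Hᵀ + R = [1162958/545]
step 1: K = P̄·Hᵀ·S⁻¹ = [200088/581479; -3921/40102; -136881/581479]
step 1: x' = x̄ + K·y = [298335/581479, 14226/20051, -600995/581479]
step 1: P' = (I − K·H)·P̄ = [32216815/581479 600591/20051 -17483835/581479; 600591/20051 405675/20051 -810043/40102; -17483835/581479 -810043/40102 23582501/1162958]
step 2: x̄ = F·x = [2145642/581479, -1426103/581479, -1241987/581479]
step 2: P̄ = F·P·Fᵀ + Q = [174966743/1162958 -54717474/581479 -113783397/1162958; -54717474/581479 217478879/1162958 37052071/581479; -113783397/1162958 37052071/581479 79633711/1162958]
step 2: y = z − H·x̄ = [-9748707/581479]
step 2: S = H·P̄·Hᵀ + R = [2004525412/581479]
step 2: K = P̄·Hᵀ·S⁻¹ = [669655035/4009050824; -874749063/4009050824; -461213559/4009050824]
step 2: x' = x̄ + K·y = [3566280297/4009050824, 4833111611/4009050824, -830559925/4009050824]
step 2: P' = (I − K·H)·P̄ = [435119237833/8018101648 252889349307/8018101648 -253335785997/8018101648; 252889349307/8018101648 183494082913/8018101648 -182910916871/8018101648; -253335785997/8018101648 -182910916871/8018101648 183218392577/8018101648]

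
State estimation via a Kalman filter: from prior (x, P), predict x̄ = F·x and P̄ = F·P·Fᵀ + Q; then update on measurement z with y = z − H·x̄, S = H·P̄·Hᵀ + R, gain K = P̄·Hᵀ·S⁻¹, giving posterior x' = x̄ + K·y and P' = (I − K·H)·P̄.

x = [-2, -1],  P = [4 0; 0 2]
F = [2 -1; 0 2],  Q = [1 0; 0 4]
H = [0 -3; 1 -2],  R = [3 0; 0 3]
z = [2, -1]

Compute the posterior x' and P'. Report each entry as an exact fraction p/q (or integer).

x̄ = F·x = [-3, -2]
P̄ = F·P·Fᵀ + Q = [19 -4; -4 12]
y = z − H·x̄ = [-4, -2]
S = H·P̄·Hᵀ + R = [111 84; 84 86]
K = P̄·Hᵀ·S⁻¹ = [-206/415 663/830; -124/415 -14/415]
x' = x̄ + K·y = [-1084/415, -306/415]
P' = (I − K·H)·P̄ = [2813/830 206/415; 206/415 124/415]

x' = [-1084/415, -306/415]
P' = [2813/830 206/415; 206/415 124/415]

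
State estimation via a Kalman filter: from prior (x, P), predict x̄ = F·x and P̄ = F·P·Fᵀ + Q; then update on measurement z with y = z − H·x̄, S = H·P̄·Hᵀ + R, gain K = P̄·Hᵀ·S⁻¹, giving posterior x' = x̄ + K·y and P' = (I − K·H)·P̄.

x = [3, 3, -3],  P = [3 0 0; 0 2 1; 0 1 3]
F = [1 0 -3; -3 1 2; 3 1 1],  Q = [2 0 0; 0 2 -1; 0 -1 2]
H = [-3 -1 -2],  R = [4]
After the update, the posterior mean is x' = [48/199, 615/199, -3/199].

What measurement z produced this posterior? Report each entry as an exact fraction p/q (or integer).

z = [-3]

x̄ = F·x = [12, -12, 9]
P̄ = F·P·Fᵀ + Q = [32 -30 -3; -30 47 -17; -3 -17 36]
S = H·P̄·Hᵀ + R = [199]
K = P̄·Hᵀ·S⁻¹ = [-60/199; 77/199; -46/199]
x' − x̄ = [-2340/199, 3003/199, -1794/199] = K·y
y = (KᵀK)⁻¹·Kᵀ·(x' − x̄) = [39]
z = y + H·x̄ = [39] + [-42] = [-3]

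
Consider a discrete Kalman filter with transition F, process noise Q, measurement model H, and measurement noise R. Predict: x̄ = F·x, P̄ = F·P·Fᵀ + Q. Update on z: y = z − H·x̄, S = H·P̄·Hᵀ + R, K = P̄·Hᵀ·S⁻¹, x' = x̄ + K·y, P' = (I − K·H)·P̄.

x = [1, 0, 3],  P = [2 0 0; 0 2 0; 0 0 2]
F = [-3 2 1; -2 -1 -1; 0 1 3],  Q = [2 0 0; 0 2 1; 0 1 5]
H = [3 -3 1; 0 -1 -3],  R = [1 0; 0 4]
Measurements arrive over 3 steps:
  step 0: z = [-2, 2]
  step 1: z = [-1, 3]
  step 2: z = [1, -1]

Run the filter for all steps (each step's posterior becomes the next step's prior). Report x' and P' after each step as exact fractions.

step 0: x' = [-215868/44807, -174563/44807, 34799/44807], P' = [616638/44807 551686/44807 -185466/44807; 551686/44807 499251/44807 -162157/44807; -185466/44807 -162157/44807 71807/44807]
step 1: x' = [3533001833/1604402362, 1615448298/802201181, -1301370293/802201181], P' = [18034267023/1604402362 8235690373/802201181 -2450832001/802201181; 8235690373/802201181 7623868235/802201181 -2171496433/802201181; -2450832001/802201181 -2171496433/802201181 947652783/802201181]
step 2: x' = [-48993589999649/50992057980659, -251429204788/228663937133, 27897640533453/50992057980659], P' = [528048468353765/50992057980659 2162178469590/228663937133 -144129892662522/50992057980659; 2162178469590/228663937133 2003352502537/228663937133 -571098647015/228663937133; -144129892662522/50992057980659 -571098647015/228663937133 57229128473123/50992057980659]

step 0: x̄ = F·x = [0, -5, 9]
step 0: P̄ = F·P·Fᵀ + Q = [30 6 10; 6 14 -7; 10 -7 25]
step 0: y = z − H·x̄ = [-26, 24]
step 0: S = H·P̄·Hᵀ + R = [416 -197; -197 201]
step 0: K = P̄·Hᵀ·S⁻¹ = [9390/44807 1178/44807; -4852/44807 -3195/44807; 1880/44807 -13316/44807]
step 0: x' = x̄ + K·y = [-215868/44807, -174563/44807, 34799/44807]
step 0: P' = (I − K·H)·P̄ = [616638/44807 551686/44807 -185466/44807; 551686/44807 499251/44807 -162157/44807; -185466/44807 -162157/44807 71807/44807]
step 1: x̄ = F·x = [47611/6401, 571500/44807, -70166/44807]
step 1: P̄ = F·P·Fᵀ + Q = [221729/6401 339834/6401 13280/6401; 339834/6401 4267790/44807 -11813/44807; 13280/6401 -11813/44807 396607/44807]
step 1: y = z − H·x̄ = [740028/44807, 495423/44807]
step 1: S = H·P̄·Hᵀ + R = [10630005/44807 3545891/44807; 3545891/44807 7945603/44807]
step 1: K = P̄·Hᵀ·S⁻¹ = [-213005171/1604402362 -441597185/1604402362; -336030019/802201181 -277344734/802201181; 109646079/802201181 -167865479/802201181]
step 1: x' = x̄ + K·y = [3533001833/1604402362, 1615448298/802201181, -1301370293/802201181]
step 1: P' = (I − K·H)·P̄ = [18034267023/1604402362 8235690373/802201181 -2450832001/802201181; 8235690373/802201181 7623868235/802201181 -2171496433/802201181; -2450832001/802201181 -2171496433/802201181 947652783/802201181]
step 2: x̄ = F·x = [-182160889/43362226, -3847079838/802201181, -2288662581/802201181]
step 2: P̄ = F·P·Fᵀ + Q = [1156348729/43362226 911766993/21681113 6503694/21681113; 911766993/21681113 65040898048/802201181 -2745028411/802201181; 6503694/21681113 -2745028411/802201181 7134770589/802201181]
step 2: y = z − H·x̄ = [3319107175/1604402362, -11515268762/802201181]
step 2: S = H·P̄·Hᵀ + R = [393028581553/1604402362 48386288764/802201181; 48386288764/802201181 115992467607/802201181]
step 2: K = P̄·Hᵀ·S⁻¹ = [-6481883756937/50992057980659 -12444030182751/50992057980659; -94620745856/228663937133 -72514140373/228663937133; 6904445338592/50992057980659 -11083096783756/50992057980659]
step 2: x' = x̄ + K·y = [-48993589999649/50992057980659, -251429204788/228663937133, 27897640533453/50992057980659]
step 2: P' = (I − K·H)·P̄ = [528048468353765/50992057980659 2162178469590/228663937133 -144129892662522/50992057980659; 2162178469590/228663937133 2003352502537/228663937133 -571098647015/228663937133; -144129892662522/50992057980659 -571098647015/228663937133 57229128473123/50992057980659]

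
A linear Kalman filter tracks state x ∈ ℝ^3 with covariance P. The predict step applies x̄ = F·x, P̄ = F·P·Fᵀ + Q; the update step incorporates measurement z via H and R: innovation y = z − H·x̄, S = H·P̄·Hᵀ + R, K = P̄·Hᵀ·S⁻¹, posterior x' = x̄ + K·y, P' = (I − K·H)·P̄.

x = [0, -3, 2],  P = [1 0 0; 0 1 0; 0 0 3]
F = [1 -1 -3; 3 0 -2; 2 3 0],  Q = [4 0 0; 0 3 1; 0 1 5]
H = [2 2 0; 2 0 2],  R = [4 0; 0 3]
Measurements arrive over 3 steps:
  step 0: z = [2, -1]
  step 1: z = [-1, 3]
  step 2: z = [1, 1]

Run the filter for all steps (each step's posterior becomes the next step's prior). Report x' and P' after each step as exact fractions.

step 0: x̄ = F·x = [-3, -4, -9]
step 0: P̄ = F·P·Fᵀ + Q = [33 21 -1; 21 24 7; -1 7 18]
step 0: y = z − H·x̄ = [16, 23]
step 0: S = H·P̄·Hᵀ + R = [400 240; 240 199]
step 0: K = P̄·Hᵀ·S⁻¹ = [1533/5500 -4/275; 447/2200 2/55; -1443/5500 134/275]
step 0: x' = x̄ + K·y = [1547/1375, 24/275, -2737/1375]
step 0: P' = (I − K·H)·P̄ = [5264/1375 -1799/550 -5294/1375; -1799/550 809/220 1829/550; -5294/1375 1829/550 6299/1375]
step 1: x̄ = F·x = [9638/1375, 2023/275, 314/125]
step 1: P̄ = F·P·Fᵀ + Q = [562821/5500 53783/550 -6737/500; 53783/550 5609/55 -501/50; -6737/500 -501/50 7079/500]
step 1: y = z − H·x̄ = [-40881/1375, -22059/1375]
step 1: S = H·P̄·Hᵀ + R = [2204881/1375 971434/1375; 971434/1375 496601/1375]
step 1: K = P̄·Hᵀ·S⁻¹ = [4018517/16924430 233466/8462215; 5578167/22001759 -218438/22001759; -49326419/220017590 48662018/110008795]
step 1: x' = x̄ + K·y = [-8337011/16924430, -490712/22001759, 457878677/220017590]
step 1: P' = (I − K·H)·P̄ = [20278427/8462215 -3251982/1692443 -19928228/8462215; -3251982/1692443 53432100/22001759 41948109/22001759; -19928228/8462215 41948109/22001759 332059991/110008795]
step 2: x̄ = F·x = [-738555027/110008795, -1240900783/220017590, -115741823/110008795]
step 2: P̄ = F·P·Fᵀ + Q = [7194957864/110008795 6686572783/110008795 -818884349/110008795; 6686572783/110008795 7139645876/110008795 -432858783/110008795; -818884349/110008795 -432858783/110008795 1472420719/110008795]
step 2: y = z − H·x̄ = [2828019632/110008795, 363720499/22001759]
step 2: S = H·P̄·Hᵀ + R = [111271032404/110008795 10103830012/22001759; 10103830012/22001759 5689693185/22001759]
step 2: K = P̄·Hᵀ·S⁻¹ = [132342940217/557506016678 37220446236/1393765041695; 140720374937/557506016678 -11960871206/1393765041695; -62382533854/278753008339 123587087492/278753008339]
step 2: x' = x̄ + K·y = [-236452902563/1393765041695, 1970493747601/2787530083390, 146109898557/278753008339]
step 2: P' = (I − K·H)·P̄ = [3343616678159/1393765041695 -2681901977074/1393765041695 -657557201761/278753008339; -2681901977074/1393765041695 3385503851759/1393765041695 532792134053/278753008339; -657557201761/278753008339 532792134053/278753008339 842937832999/278753008339]

step 0: x' = [1547/1375, 24/275, -2737/1375], P' = [5264/1375 -1799/550 -5294/1375; -1799/550 809/220 1829/550; -5294/1375 1829/550 6299/1375]
step 1: x' = [-8337011/16924430, -490712/22001759, 457878677/220017590], P' = [20278427/8462215 -3251982/1692443 -19928228/8462215; -3251982/1692443 53432100/22001759 41948109/22001759; -19928228/8462215 41948109/22001759 332059991/110008795]
step 2: x' = [-236452902563/1393765041695, 1970493747601/2787530083390, 146109898557/278753008339], P' = [3343616678159/1393765041695 -2681901977074/1393765041695 -657557201761/278753008339; -2681901977074/1393765041695 3385503851759/1393765041695 532792134053/278753008339; -657557201761/278753008339 532792134053/278753008339 842937832999/278753008339]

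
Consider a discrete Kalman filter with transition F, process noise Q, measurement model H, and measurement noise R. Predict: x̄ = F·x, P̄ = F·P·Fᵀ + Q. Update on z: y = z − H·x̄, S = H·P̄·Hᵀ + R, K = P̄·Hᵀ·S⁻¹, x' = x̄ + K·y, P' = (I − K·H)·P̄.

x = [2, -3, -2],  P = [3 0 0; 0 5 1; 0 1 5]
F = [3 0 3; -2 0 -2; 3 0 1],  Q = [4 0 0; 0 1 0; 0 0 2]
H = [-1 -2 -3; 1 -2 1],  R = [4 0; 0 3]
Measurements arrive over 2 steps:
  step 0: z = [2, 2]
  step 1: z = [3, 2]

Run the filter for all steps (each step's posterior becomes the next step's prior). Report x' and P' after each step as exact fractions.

step 0: x' = [286/4691, -3750/4691, 372/4691], P' = [80054/23455 9654/23455 -34898/23455; 9654/23455 10769/23455 -7388/23455; -34898/23455 -7388/23455 25006/23455]
step 1: x' = [21834788/33431153, -81473299/100293459, -55271495/100293459], P' = [102906028/33431153 14953548/33431153 -44483764/33431153; 14953548/33431153 45872417/100293459 -33431750/100293459; -44483764/33431153 -33431750/100293459 99644012/100293459]

step 0: x̄ = F·x = [0, 0, 4]
step 0: P̄ = F·P·Fᵀ + Q = [76 -48 42; -48 33 -28; 42 -28 34]
step 0: y = z − H·x̄ = [14, -2]
step 0: S = H·P̄·Hᵀ + R = [242 -326; -326 633]
step 0: K = P̄·Hᵀ·S⁻¹ = [1333/23455 8616/23455; -2257/23455 -6424/23455; -6336/23455 1628/23455]
step 0: x' = x̄ + K·y = [286/4691, -3750/4691, 372/4691]
step 0: P' = (I − K·H)·P̄ = [80054/23455 9654/23455 -34898/23455; 9654/23455 10769/23455 -7388/23455; -34898/23455 -7388/23455 25006/23455]
step 1: x̄ = F·x = [1974/4691, -1316/4691, 1230/4691]
step 1: P̄ = F·P·Fᵀ + Q = [411196/23455 -211584/23455 376728/23455; -211584/23455 164511/23455 -251152/23455; 376728/23455 -251152/23455 583014/23455]
step 1: y = z − H·x̄ = [17105/4691, 3546/4691]
step 1: S = H·P̄·Hᵀ + R = [4810394/23455 -4013714/23455; -4013714/23455 4327019/23455]
step 1: K = P̄·Hᵀ·S⁻¹ = [159542/33431153 9505056/33431153; -9077557/100293459 -26771980/100293459; -24654311/100293459 11018740/100293459]
step 1: x' = x̄ + K·y = [21834788/33431153, -81473299/100293459, -55271495/100293459]
step 1: P' = (I − K·H)·P̄ = [102906028/33431153 14953548/33431153 -44483764/33431153; 14953548/33431153 45872417/100293459 -33431750/100293459; -44483764/33431153 -33431750/100293459 99644012/100293459]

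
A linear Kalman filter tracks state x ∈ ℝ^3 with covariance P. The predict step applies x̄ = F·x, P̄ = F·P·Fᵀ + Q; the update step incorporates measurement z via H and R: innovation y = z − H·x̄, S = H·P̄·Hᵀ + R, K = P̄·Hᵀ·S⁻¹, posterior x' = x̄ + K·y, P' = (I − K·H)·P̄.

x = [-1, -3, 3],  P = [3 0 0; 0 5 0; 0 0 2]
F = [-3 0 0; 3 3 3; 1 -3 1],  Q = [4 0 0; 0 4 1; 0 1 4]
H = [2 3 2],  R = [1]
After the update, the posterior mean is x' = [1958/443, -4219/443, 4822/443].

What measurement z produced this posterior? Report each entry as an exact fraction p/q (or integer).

x̄ = F·x = [3, -3, 11]
P̄ = F·P·Fᵀ + Q = [31 -27 -9; -27 94 -29; -9 -29 54]
S = H·P̄·Hᵀ + R = [443]
K = P̄·Hᵀ·S⁻¹ = [-37/443; 170/443; 3/443]
x' − x̄ = [629/443, -2890/443, -51/443] = K·y
y = (KᵀK)⁻¹·Kᵀ·(x' − x̄) = [-17]
z = y + H·x̄ = [-17] + [19] = [2]

z = [2]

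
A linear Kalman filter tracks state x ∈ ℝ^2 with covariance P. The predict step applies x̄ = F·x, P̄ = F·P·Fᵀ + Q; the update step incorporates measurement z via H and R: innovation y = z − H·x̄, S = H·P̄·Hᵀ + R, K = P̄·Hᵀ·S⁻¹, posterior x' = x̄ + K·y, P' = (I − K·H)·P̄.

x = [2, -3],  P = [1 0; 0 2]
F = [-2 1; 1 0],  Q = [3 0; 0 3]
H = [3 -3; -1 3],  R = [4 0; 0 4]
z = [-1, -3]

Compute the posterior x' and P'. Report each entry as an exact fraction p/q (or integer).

x' = [-488/251, -372/251]
P' = [306/251 188/251; 188/251 168/251]

x̄ = F·x = [-7, 2]
P̄ = F·P·Fᵀ + Q = [9 -2; -2 4]
y = z − H·x̄ = [26, -16]
S = H·P̄·Hᵀ + R = [157 -87; -87 61]
K = P̄·Hᵀ·S⁻¹ = [177/502 129/502; 15/251 79/251]
x' = x̄ + K·y = [-488/251, -372/251]
P' = (I − K·H)·P̄ = [306/251 188/251; 188/251 168/251]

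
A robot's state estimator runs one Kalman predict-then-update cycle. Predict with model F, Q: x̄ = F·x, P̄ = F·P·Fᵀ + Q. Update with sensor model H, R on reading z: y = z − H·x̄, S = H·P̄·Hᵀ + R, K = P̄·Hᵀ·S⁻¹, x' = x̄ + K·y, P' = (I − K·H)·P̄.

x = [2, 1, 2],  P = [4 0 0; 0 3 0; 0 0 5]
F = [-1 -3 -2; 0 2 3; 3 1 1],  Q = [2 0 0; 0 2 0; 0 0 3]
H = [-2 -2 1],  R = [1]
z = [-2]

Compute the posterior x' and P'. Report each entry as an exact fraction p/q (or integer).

x' = [-835/152, 1229/152, 497/152]
P' = [6375/152 -7337/152 -1965/152; -7337/152 8967/152 3259/152; -1965/152 3259/152 2655/152]

x̄ = F·x = [-9, 8, 9]
P̄ = F·P·Fᵀ + Q = [53 -48 -31; -48 59 21; -31 21 47]
y = z − H·x̄ = [-13]
S = H·P̄·Hᵀ + R = [152]
K = P̄·Hᵀ·S⁻¹ = [-41/152; -1/152; 67/152]
x' = x̄ + K·y = [-835/152, 1229/152, 497/152]
P' = (I − K·H)·P̄ = [6375/152 -7337/152 -1965/152; -7337/152 8967/152 3259/152; -1965/152 3259/152 2655/152]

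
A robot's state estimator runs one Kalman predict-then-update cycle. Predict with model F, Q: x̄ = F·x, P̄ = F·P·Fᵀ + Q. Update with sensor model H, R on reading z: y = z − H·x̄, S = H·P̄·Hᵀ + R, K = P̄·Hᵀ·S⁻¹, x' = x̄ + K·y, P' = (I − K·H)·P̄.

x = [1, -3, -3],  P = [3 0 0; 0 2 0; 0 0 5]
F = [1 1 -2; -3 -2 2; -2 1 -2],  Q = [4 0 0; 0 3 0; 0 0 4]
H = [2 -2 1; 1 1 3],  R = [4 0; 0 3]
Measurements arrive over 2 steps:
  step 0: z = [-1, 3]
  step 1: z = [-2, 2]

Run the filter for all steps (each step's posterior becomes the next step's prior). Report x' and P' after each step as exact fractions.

step 0: x̄ = F·x = [4, -3, 1]
step 0: P̄ = F·P·Fᵀ + Q = [29 -33 16; -33 58 -6; 16 -6 38]
step 0: y = z − H·x̄ = [-16, -1]
step 0: S = H·P̄·Hᵀ + R = [742 198; 198 426]
step 0: K = P̄·Hᵀ·S⁻¹ = [2122/11537 616/34611; -13579/46148 21209/138444; 865/23074 18943/69222]
step 0: x' = x̄ + K·y = [35972/34611, 215251/138444, 8759/69222]
step 0: P' = (I − K·H)·P̄ = [85375/34611 50333/34611 -44620/34611; 50333/34611 222733/138444 -60073/69222; -44620/34611 -60073/69222 34357/34611]
step 1: x̄ = F·x = [324103/138444, -137855/23074, -107561/138444]
step 1: P̄ = F·P·Fᵀ + Q = [3264889/138444 -862509/23074 11737/138444; -862509/23074 870699/11537 29553/23074; 11737/138444 29553/23074 939637/138444]
step 1: y = z − H·x̄ = [-823931/46148, 551299/69222]
step 1: S = H·P̄·Hᵀ + R = [32361543/46148 -2058753/23074; -2058753/23074 3342391/34611]
step 1: K = P̄·Hᵀ·S⁻¹ = [243989425/1378890213 10684169/459630071; -413737235/1378890213 144315759/919260142; 163571551/4136670639 120202417/459630071]
step 1: x' = x̄ + K·y = [-872900725/1378890213, 872805902/1378890213, 2481545288/4136670639]
step 1: P' = (I − K·H)·P̄ = [1060941805/459630071 622971976/459630071 -1651861274/1378890213; 622971976/459630071 1424652131/919260142 -1118824403/1378890213; -1651861274/1378890213 -1118824403/1378890213 3852507430/4136670639]

step 0: x' = [35972/34611, 215251/138444, 8759/69222], P' = [85375/34611 50333/34611 -44620/34611; 50333/34611 222733/138444 -60073/69222; -44620/34611 -60073/69222 34357/34611]
step 1: x' = [-872900725/1378890213, 872805902/1378890213, 2481545288/4136670639], P' = [1060941805/459630071 622971976/459630071 -1651861274/1378890213; 622971976/459630071 1424652131/919260142 -1118824403/1378890213; -1651861274/1378890213 -1118824403/1378890213 3852507430/4136670639]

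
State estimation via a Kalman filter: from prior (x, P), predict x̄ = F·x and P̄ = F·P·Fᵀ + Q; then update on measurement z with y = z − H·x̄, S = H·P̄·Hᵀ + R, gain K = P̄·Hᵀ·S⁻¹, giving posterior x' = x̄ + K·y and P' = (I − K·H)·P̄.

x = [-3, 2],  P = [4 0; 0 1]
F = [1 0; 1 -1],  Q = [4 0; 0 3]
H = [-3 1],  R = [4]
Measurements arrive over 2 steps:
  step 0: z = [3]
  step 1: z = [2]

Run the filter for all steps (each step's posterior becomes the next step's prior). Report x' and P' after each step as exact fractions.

step 0: x̄ = F·x = [-3, -5]
step 0: P̄ = F·P·Fᵀ + Q = [8 4; 4 8]
step 0: y = z − H·x̄ = [-1]
step 0: S = H·P̄·Hᵀ + R = [60]
step 0: K = P̄·Hᵀ·S⁻¹ = [-1/3; -1/15]
step 0: x' = x̄ + K·y = [-8/3, -74/15]
step 0: P' = (I − K·H)·P̄ = [4/3 8/3; 8/3 116/15]
step 1: x̄ = F·x = [-8/3, 34/15]
step 1: P̄ = F·P·Fᵀ + Q = [16/3 -4/3; -4/3 101/15]
step 1: y = z − H·x̄ = [-124/15]
step 1: S = H·P̄·Hᵀ + R = [1001/15]
step 1: K = P̄·Hᵀ·S⁻¹ = [-20/77; 23/143]
step 1: x' = x̄ + K·y = [-40/77, 134/143]
step 1: P' = (I − K·H)·P̄ = [64/77 16/11; 16/11 716/143]

step 0: x' = [-8/3, -74/15], P' = [4/3 8/3; 8/3 116/15]
step 1: x' = [-40/77, 134/143], P' = [64/77 16/11; 16/11 716/143]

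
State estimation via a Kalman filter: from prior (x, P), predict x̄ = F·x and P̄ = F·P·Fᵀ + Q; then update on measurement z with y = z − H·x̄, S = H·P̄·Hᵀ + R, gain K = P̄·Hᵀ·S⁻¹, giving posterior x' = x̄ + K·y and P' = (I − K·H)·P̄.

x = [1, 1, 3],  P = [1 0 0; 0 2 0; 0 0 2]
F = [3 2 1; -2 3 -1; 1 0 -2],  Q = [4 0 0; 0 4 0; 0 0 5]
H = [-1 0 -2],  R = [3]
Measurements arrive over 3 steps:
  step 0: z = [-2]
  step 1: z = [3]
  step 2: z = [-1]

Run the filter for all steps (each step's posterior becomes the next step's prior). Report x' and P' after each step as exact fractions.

step 0: x̄ = F·x = [8, -2, -5]
step 0: P̄ = F·P·Fᵀ + Q = [23 4 -1; 4 28 2; -1 2 14]
step 0: y = z − H·x̄ = [-4]
step 0: S = H·P̄·Hᵀ + R = [78]
step 0: K = P̄·Hᵀ·S⁻¹ = [-7/26; -4/39; -9/26]
step 0: x' = x̄ + K·y = [118/13, -62/39, -47/13]
step 0: P' = (I − K·H)·P̄ = [451/26 24/13 -215/26; 24/13 1060/39 -10/13; -215/26 -10/13 121/26]
step 1: x̄ = F·x = [797/39, -251/13, 212/13]
step 1: P̄ = F·P·Fᵀ + Q = [9475/39 1354/13 1181/13; 1354/13 7073/26 -1041/26; 1181/13 -1041/26 1925/26]
step 1: y = z − H·x̄ = [2186/39]
step 1: S = H·P̄·Hᵀ + R = [35314/39]
step 1: K = P̄·Hᵀ·S⁻¹ = [-16561/35314; -939/35314; -4659/17657]
step 1: x' = x̄ + K·y = [-103296/17657, -367232/17657, 26802/17657]
step 1: P' = (I − K·H)·P̄ = [1547011/35314 3279351/35314 -374332/17657; 3279351/35314 4792079/17657 -1638267/35314; -374332/17657 -1638267/35314 388309/35314]
step 2: x̄ = F·x = [-1017550/17657, -921906/17657, -156900/17657]
step 2: P̄ = F·P·Fᵀ + Q = [40548228/17657 66336381/35314 20719505/35314; 66336381/35314 60457765/35314 15104259/35314; 20719505/35314 15104259/35314 6271473/35314]
step 2: y = z − H·x̄ = [-1349007/17657]
step 2: S = H·P̄·Hᵀ + R = [94583155/17657]
step 2: K = P̄·Hᵀ·S⁻¹ = [-61267733/94583155; -96544899/189166310; -33262451/189166310]
step 2: x' = x̄ + K·y = [-769807367/94583155, -2500640631/189166310, 860343501/189166310]
step 2: P' = (I − K·H)·P̄ = [4612574443/94583155 10172087892/94583155 -2214385622/94583155; 10172087892/94583155 119819606557/378332620 -20054541087/378332620; -2214385622/94583155 -20054541087/378332620 4528558597/378332620]

step 0: x' = [118/13, -62/39, -47/13], P' = [451/26 24/13 -215/26; 24/13 1060/39 -10/13; -215/26 -10/13 121/26]
step 1: x' = [-103296/17657, -367232/17657, 26802/17657], P' = [1547011/35314 3279351/35314 -374332/17657; 3279351/35314 4792079/17657 -1638267/35314; -374332/17657 -1638267/35314 388309/35314]
step 2: x' = [-769807367/94583155, -2500640631/189166310, 860343501/189166310], P' = [4612574443/94583155 10172087892/94583155 -2214385622/94583155; 10172087892/94583155 119819606557/378332620 -20054541087/378332620; -2214385622/94583155 -20054541087/378332620 4528558597/378332620]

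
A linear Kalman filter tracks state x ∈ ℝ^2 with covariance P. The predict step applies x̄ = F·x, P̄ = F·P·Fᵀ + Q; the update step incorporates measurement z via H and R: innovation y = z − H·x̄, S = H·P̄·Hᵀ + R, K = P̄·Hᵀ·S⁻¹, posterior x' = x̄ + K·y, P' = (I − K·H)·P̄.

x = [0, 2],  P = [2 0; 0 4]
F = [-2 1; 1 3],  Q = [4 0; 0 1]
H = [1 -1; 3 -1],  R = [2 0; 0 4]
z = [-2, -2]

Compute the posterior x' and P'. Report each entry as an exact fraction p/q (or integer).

x̄ = F·x = [2, 6]
P̄ = F·P·Fᵀ + Q = [16 8; 8 39]
y = z − H·x̄ = [2, -2]
S = H·P̄·Hᵀ + R = [41 55; 55 139]
K = P̄·Hᵀ·S⁻¹ = [-544/1337 600/1337; -1742/1337 545/1337]
x' = x̄ + K·y = [386/1337, 3448/1337]
P' = (I − K·H)·P̄ = [1744/1337 2832/1337; 2832/1337 6316/1337]

x' = [386/1337, 3448/1337]
P' = [1744/1337 2832/1337; 2832/1337 6316/1337]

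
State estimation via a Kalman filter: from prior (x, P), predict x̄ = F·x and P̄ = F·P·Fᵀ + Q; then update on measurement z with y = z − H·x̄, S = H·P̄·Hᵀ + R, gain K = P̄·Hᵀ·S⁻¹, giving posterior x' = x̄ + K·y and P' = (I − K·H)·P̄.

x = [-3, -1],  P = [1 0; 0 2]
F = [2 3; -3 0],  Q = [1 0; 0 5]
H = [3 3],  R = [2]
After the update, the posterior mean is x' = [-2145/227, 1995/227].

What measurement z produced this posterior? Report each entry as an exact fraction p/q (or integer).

z = [-2]

x̄ = F·x = [-9, 9]
P̄ = F·P·Fᵀ + Q = [23 -6; -6 14]
S = H·P̄·Hᵀ + R = [227]
K = P̄·Hᵀ·S⁻¹ = [51/227; 24/227]
x' − x̄ = [-102/227, -48/227] = K·y
y = (KᵀK)⁻¹·Kᵀ·(x' − x̄) = [-2]
z = y + H·x̄ = [-2] + [0] = [-2]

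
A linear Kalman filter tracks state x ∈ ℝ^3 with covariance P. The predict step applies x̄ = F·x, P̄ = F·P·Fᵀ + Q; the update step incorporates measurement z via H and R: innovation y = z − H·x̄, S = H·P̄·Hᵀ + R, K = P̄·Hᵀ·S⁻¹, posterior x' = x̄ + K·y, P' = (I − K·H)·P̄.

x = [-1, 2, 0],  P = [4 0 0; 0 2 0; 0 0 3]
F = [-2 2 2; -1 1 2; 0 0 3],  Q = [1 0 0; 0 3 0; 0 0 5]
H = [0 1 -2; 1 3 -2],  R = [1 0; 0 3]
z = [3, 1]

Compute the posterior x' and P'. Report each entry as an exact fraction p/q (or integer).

x' = [6738/15389, -16875/15389, -31276/15389]
P' = [61739/15389 -19143/15389 -7016/15389; -19143/15389 18816/15389 11898/15389; -7016/15389 11898/15389 10988/15389]

x̄ = F·x = [6, 3, 0]
P̄ = F·P·Fᵀ + Q = [37 24 18; 24 21 18; 18 18 32]
y = z − H·x̄ = [0, -14]
S = H·P̄·Hᵀ + R = [78 35; 35 213]
K = P̄·Hᵀ·S⁻¹ = [-5111/15389 6114/15389; -4980/15389 4503/15389; -10078/15389 2234/15389]
x' = x̄ + K·y = [6738/15389, -16875/15389, -31276/15389]
P' = (I − K·H)·P̄ = [61739/15389 -19143/15389 -7016/15389; -19143/15389 18816/15389 11898/15389; -7016/15389 11898/15389 10988/15389]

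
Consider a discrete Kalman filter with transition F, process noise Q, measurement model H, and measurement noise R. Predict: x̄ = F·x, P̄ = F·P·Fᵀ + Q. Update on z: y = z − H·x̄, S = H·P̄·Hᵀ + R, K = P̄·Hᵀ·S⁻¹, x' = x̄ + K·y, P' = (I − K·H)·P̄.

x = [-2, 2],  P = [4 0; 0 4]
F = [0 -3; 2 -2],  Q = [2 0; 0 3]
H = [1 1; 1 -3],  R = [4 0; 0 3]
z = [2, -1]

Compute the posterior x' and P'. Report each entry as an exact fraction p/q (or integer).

x' = [1486/1475, 8348/13275]
P' = [3318/1475 786/1475; 786/1475 5698/13275]

x̄ = F·x = [-6, -8]
P̄ = F·P·Fᵀ + Q = [38 24; 24 35]
y = z − H·x̄ = [16, -19]
S = H·P̄·Hᵀ + R = [125 -115; -115 212]
K = P̄·Hᵀ·S⁻¹ = [1026/1475 64/295; 3193/13275 -668/2655]
x' = x̄ + K·y = [1486/1475, 8348/13275]
P' = (I − K·H)·P̄ = [3318/1475 786/1475; 786/1475 5698/13275]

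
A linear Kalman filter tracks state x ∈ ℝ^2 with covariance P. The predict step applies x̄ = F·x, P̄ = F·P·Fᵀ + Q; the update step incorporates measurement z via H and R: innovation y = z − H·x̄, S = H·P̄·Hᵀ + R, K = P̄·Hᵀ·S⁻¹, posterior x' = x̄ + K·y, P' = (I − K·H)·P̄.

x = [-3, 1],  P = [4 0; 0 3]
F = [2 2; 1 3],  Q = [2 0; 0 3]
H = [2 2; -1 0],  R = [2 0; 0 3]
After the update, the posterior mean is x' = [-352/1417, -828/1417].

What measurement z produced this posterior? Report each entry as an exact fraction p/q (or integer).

z = [-2, -2]

x̄ = F·x = [-4, 0]
P̄ = F·P·Fᵀ + Q = [30 26; 26 34]
S = H·P̄·Hᵀ + R = [466 -112; -112 33]
K = P̄·Hᵀ·S⁻¹ = [168/1417 -718/1417; 524/1417 662/1417]
x' − x̄ = [5316/1417, -828/1417] = K·y
y = (KᵀK)⁻¹·Kᵀ·(x' − x̄) = [6, -6]
z = y + H·x̄ = [6, -6] + [-8, 4] = [-2, -2]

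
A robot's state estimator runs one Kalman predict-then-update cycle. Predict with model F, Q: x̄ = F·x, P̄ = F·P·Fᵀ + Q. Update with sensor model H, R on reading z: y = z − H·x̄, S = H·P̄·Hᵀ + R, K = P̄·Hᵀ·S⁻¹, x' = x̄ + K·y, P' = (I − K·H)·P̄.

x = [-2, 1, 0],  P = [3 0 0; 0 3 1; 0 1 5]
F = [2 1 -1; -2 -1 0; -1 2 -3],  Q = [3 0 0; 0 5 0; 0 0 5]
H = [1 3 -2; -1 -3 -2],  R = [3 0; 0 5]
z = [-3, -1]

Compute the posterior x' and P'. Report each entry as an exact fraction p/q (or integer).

x̄ = F·x = [-3, 3, 4]
P̄ = F·P·Fᵀ + Q = [21 -14 10; -14 20 3; 10 3 53]
y = z − H·x̄ = [-1, 13]
S = H·P̄·Hᵀ + R = [256 95; 95 410]
K = P̄·Hᵀ·S⁻¹ = [-483/2741 593/13705; 4268/19187 -17112/95935; -4759/19187 -4747/19187]
x' = x̄ + K·y = [-30991/13705, 6287/13705, 2828/2741]
P' = (I − K·H)·P̄ = [188197/13705 -64434/13705 214/2741; -64434/13705 175276/95935 1077/19187; 214/2741 1077/19187 9503/19187]

x' = [-30991/13705, 6287/13705, 2828/2741]
P' = [188197/13705 -64434/13705 214/2741; -64434/13705 175276/95935 1077/19187; 214/2741 1077/19187 9503/19187]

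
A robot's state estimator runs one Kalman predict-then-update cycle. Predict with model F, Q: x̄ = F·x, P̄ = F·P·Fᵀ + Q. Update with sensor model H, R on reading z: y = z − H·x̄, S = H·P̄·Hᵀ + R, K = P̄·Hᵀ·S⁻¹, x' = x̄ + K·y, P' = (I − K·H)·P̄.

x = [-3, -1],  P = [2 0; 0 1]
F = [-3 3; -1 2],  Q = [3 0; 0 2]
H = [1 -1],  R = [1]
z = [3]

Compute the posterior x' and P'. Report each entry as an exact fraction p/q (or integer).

x' = [18/5, 7/15]
P' = [42/5 36/5; 36/5 104/15]

x̄ = F·x = [6, 1]
P̄ = F·P·Fᵀ + Q = [30 12; 12 8]
y = z − H·x̄ = [-2]
S = H·P̄·Hᵀ + R = [15]
K = P̄·Hᵀ·S⁻¹ = [6/5; 4/15]
x' = x̄ + K·y = [18/5, 7/15]
P' = (I − K·H)·P̄ = [42/5 36/5; 36/5 104/15]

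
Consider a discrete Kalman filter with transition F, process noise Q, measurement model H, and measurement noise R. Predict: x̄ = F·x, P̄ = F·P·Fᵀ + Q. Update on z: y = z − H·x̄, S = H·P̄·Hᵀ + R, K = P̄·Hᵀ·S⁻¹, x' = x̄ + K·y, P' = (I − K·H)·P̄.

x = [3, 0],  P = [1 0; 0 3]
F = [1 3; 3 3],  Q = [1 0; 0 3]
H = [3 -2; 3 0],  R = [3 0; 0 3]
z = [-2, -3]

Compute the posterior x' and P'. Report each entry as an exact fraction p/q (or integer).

x' = [-888/1031, 169/1031]
P' = [337/1031 492/1031; 492/1031 1425/1031]

x̄ = F·x = [3, 9]
P̄ = F·P·Fᵀ + Q = [29 30; 30 39]
y = z − H·x̄ = [7, -12]
S = H·P̄·Hᵀ + R = [60 81; 81 264]
K = P̄·Hᵀ·S⁻¹ = [9/1031 337/1031; -458/1031 492/1031]
x' = x̄ + K·y = [-888/1031, 169/1031]
P' = (I − K·H)·P̄ = [337/1031 492/1031; 492/1031 1425/1031]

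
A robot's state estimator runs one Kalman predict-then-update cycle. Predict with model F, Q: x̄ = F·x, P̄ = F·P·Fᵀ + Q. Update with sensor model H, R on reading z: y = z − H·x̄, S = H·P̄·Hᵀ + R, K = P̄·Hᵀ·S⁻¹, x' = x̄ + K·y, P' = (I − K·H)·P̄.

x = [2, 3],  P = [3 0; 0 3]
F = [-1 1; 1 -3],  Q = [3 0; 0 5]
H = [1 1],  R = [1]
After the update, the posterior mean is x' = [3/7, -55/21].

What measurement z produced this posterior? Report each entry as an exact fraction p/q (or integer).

z = [-2]

x̄ = F·x = [1, -7]
P̄ = F·P·Fᵀ + Q = [9 -12; -12 35]
S = H·P̄·Hᵀ + R = [21]
K = P̄·Hᵀ·S⁻¹ = [-1/7; 23/21]
x' − x̄ = [-4/7, 92/21] = K·y
y = (KᵀK)⁻¹·Kᵀ·(x' − x̄) = [4]
z = y + H·x̄ = [4] + [-6] = [-2]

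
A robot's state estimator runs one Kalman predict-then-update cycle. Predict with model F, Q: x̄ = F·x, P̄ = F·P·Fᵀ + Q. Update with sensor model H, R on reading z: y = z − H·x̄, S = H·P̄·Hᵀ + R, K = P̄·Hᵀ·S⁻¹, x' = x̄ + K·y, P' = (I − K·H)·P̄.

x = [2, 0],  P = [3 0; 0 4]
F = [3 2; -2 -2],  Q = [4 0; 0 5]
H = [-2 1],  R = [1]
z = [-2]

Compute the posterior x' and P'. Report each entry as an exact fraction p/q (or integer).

x' = [178/179, -9/179]
P' = [221/179 378/179; 378/179 1613/358]

x̄ = F·x = [6, -4]
P̄ = F·P·Fᵀ + Q = [47 -34; -34 33]
y = z − H·x̄ = [14]
S = H·P̄·Hᵀ + R = [358]
K = P̄·Hᵀ·S⁻¹ = [-64/179; 101/358]
x' = x̄ + K·y = [178/179, -9/179]
P' = (I − K·H)·P̄ = [221/179 378/179; 378/179 1613/358]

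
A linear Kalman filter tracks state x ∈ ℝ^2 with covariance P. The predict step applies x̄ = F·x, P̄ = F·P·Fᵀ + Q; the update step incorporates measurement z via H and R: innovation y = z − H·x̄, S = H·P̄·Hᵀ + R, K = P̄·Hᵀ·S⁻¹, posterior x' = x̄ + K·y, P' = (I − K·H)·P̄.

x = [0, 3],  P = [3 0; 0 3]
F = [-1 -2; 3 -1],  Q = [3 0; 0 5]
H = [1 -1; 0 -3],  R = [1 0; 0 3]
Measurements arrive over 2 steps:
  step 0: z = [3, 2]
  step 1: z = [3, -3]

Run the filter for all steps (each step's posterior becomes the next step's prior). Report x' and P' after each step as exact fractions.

step 0: x' = [577/338, -430/507], P' = [417/338 103/338; 103/338 164/507]
step 1: x' = [2229837/624413, 592637/624413], P' = [642630/624413 147953/624413; 147953/624413 186843/624413]

step 0: x̄ = F·x = [-6, -3]
step 0: P̄ = F·P·Fᵀ + Q = [18 -3; -3 35]
step 0: y = z − H·x̄ = [6, -7]
step 0: S = H·P̄·Hᵀ + R = [60 114; 114 318]
step 0: K = P̄·Hᵀ·S⁻¹ = [157/169 -103/338; -19/1014 -164/507]
step 0: x' = x̄ + K·y = [577/338, -430/507]
step 0: P' = (I − K·H)·P̄ = [417/338 103/338; 103/338 164/507]
step 1: x̄ = F·x = [-11/1014, 6053/1014]
step 1: P̄ = F·P·Fᵀ + Q = [6841/1014 -2321/507; -2321/507 14803/1014]
step 1: y = z − H·x̄ = [4553/507, 5039/338]
step 1: S = H·P̄·Hᵀ + R = [15971/507 19445/338; 19445/338 45423/338]
step 1: K = P̄·Hᵀ·S⁻¹ = [494677/624413 -147953/624413; -38890/624413 -186843/624413]
step 1: x' = x̄ + K·y = [2229837/624413, 592637/624413]
step 1: P' = (I − K·H)·P̄ = [642630/624413 147953/624413; 147953/624413 186843/624413]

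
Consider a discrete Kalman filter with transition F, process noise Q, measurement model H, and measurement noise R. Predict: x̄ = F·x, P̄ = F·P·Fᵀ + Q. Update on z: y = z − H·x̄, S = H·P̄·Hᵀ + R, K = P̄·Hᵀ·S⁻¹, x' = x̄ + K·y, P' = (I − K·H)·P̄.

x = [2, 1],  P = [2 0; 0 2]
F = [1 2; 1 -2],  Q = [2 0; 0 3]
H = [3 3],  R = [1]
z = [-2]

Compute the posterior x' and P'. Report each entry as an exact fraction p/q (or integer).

x̄ = F·x = [4, 0]
P̄ = F·P·Fᵀ + Q = [12 -6; -6 13]
y = z − H·x̄ = [-14]
S = H·P̄·Hᵀ + R = [118]
K = P̄·Hᵀ·S⁻¹ = [9/59; 21/118]
x' = x̄ + K·y = [110/59, -147/59]
P' = (I − K·H)·P̄ = [546/59 -543/59; -543/59 1093/118]

x' = [110/59, -147/59]
P' = [546/59 -543/59; -543/59 1093/118]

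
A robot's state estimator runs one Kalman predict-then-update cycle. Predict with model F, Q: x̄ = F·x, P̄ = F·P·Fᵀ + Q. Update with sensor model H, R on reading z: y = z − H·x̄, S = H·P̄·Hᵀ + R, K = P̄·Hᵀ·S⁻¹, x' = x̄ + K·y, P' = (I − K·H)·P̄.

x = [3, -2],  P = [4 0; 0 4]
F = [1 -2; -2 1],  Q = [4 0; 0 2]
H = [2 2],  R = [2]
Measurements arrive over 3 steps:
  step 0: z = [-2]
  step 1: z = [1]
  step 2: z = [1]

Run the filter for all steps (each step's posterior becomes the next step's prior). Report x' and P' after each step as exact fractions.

step 0: x' = [7, -8], P' = [568/29 -560/29; -560/29 566/29]
step 1: x' = [613/27, -8978/405], P' = [1588/9 -4756/27; -4756/27 71408/405]
step 2: x' = [381559/5641, -379158/5641], P' = [8957672/5641 -8956036/5641; -8956036/5641 8957018/5641]

step 0: x̄ = F·x = [7, -8]
step 0: P̄ = F·P·Fᵀ + Q = [24 -16; -16 22]
step 0: y = z − H·x̄ = [0]
step 0: S = H·P̄·Hᵀ + R = [58]
step 0: K = P̄·Hᵀ·S⁻¹ = [8/29; 6/29]
step 0: x' = x̄ + K·y = [7, -8]
step 0: P' = (I − K·H)·P̄ = [568/29 -560/29; -560/29 566/29]
step 1: x̄ = F·x = [23, -22]
step 1: P̄ = F·P·Fᵀ + Q = [5188/29 -5068/29; -5068/29 5136/29]
step 1: y = z − H·x̄ = [-1]
step 1: S = H·P̄·Hᵀ + R = [810/29]
step 1: K = P̄·Hᵀ·S⁻¹ = [8/27; 68/405]
step 1: x' = x̄ + K·y = [613/27, -8978/405]
step 1: P' = (I − K·H)·P̄ = [1588/9 -4756/27; -4756/27 71408/405]
step 2: x̄ = F·x = [27151/405, -27368/405]
step 2: P̄ = F·P·Fᵀ + Q = [644072/405 -642436/405; -642436/405 643418/405]
step 2: y = z − H·x̄ = [839/405]
step 2: S = H·P̄·Hᵀ + R = [11282/405]
step 2: K = P̄·Hᵀ·S⁻¹ = [1636/5641; 982/5641]
step 2: x' = x̄ + K·y = [381559/5641, -379158/5641]
step 2: P' = (I − K·H)·P̄ = [8957672/5641 -8956036/5641; -8956036/5641 8957018/5641]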